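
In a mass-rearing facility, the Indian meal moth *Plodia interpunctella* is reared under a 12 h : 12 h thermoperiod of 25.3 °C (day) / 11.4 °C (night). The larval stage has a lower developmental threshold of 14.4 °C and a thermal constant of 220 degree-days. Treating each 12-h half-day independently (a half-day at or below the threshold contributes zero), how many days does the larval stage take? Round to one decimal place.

Day half: max(0, 25.3 − 14.4) × 0.5 = 10.9 × 0.5 = 5.45 DD.
Night half: max(0, 11.4 − 14.4) × 0.5 = 0.0 × 0.5 = 0.00 DD.
Per 24 h: 5.45 DD/day.
Duration = 220 / 5.45 = 40.367 ≈ 40.4 days.

40.4 days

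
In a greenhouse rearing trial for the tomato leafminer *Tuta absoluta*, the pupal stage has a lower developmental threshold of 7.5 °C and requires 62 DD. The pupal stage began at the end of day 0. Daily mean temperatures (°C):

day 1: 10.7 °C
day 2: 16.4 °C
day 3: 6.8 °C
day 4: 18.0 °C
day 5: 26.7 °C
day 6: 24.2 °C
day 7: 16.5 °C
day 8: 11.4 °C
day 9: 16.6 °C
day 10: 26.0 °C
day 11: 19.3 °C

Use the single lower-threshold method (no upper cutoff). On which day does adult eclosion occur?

Daily DD above 7.5 °C: 3.2, 8.9, 0.0, 10.5, 19.2, 16.7, 9.0, 3.9, 9.1, 18.5, 11.8.
Cumulative: 3.2, 12.1, 12.1, 22.6, 41.8, 58.5, 67.5, 71.4, 80.5, 99.0, 110.8.
The total first reaches 62 DD on day 7.

day 7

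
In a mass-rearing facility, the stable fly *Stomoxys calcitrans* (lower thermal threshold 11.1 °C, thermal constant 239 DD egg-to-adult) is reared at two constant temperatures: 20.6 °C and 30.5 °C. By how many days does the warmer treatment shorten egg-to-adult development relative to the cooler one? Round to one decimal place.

12.8 days

At 20.6 °C: 239 / (20.6 − 11.1) = 239 / 9.5 = 25.158 d.
At 30.5 °C: 239 / (30.5 − 11.1) = 239 / 19.4 = 12.320 d.
Difference = |25.158 − 12.320| = 12.838 ≈ 12.8 days.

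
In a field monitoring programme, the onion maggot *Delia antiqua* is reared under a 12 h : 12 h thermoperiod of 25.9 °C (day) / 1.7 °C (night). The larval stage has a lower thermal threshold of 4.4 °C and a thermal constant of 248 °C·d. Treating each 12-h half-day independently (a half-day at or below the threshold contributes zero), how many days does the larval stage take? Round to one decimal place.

Day half: max(0, 25.9 − 4.4) × 0.5 = 21.5 × 0.5 = 10.75 DD.
Night half: max(0, 1.7 − 4.4) × 0.5 = 0.0 × 0.5 = 0.00 DD.
Per 24 h: 10.75 DD/day.
Duration = 248 / 10.75 = 23.070 ≈ 23.1 days.

23.1 days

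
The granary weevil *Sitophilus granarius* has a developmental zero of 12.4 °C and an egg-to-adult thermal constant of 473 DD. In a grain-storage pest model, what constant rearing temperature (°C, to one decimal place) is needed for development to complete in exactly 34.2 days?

26.2 °C

Required daily accumulation = 473 / 34.2 = 13.830 DD/day.
T = T_base + 13.830 = 12.4 + 13.830 = 26.230 ≈ 26.2 °C.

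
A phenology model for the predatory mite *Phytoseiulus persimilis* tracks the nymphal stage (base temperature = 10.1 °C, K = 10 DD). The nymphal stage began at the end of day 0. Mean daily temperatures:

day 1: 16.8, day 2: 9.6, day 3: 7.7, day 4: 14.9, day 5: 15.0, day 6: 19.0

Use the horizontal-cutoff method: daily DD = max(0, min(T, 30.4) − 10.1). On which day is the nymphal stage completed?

Daily DD above 10.1 °C (capped at 20.3): 6.7, 0.0, 0.0, 4.8, 4.9, 8.9.
Cumulative: 6.7, 6.7, 6.7, 11.5, 16.4, 25.3.
The total first reaches 10 DD on day 4.

day 4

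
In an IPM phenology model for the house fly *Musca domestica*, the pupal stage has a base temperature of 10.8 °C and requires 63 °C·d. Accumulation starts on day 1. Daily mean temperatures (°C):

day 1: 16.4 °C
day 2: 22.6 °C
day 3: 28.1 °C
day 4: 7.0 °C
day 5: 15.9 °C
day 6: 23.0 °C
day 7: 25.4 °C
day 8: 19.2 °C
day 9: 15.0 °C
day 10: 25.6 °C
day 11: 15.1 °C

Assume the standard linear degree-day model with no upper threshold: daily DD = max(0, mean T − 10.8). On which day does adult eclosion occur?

day 7

Daily DD above 10.8 °C: 5.6, 11.8, 17.3, 0.0, 5.1, 12.2, 14.6, 8.4, 4.2, 14.8, 4.3.
Cumulative: 5.6, 17.4, 34.7, 34.7, 39.8, 52.0, 66.6, 75.0, 79.2, 94.0, 98.3.
The total first reaches 63 DD on day 7.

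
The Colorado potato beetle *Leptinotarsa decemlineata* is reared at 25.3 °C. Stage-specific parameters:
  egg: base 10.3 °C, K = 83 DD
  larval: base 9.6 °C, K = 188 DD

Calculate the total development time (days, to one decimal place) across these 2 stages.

17.5 days

egg: 83 / (25.3 − 10.3) = 83 / 15.0 = 5.533 d.
larval: 188 / (25.3 − 9.6) = 188 / 15.7 = 11.975 d.
Sum = 17.508 ≈ 17.5 days.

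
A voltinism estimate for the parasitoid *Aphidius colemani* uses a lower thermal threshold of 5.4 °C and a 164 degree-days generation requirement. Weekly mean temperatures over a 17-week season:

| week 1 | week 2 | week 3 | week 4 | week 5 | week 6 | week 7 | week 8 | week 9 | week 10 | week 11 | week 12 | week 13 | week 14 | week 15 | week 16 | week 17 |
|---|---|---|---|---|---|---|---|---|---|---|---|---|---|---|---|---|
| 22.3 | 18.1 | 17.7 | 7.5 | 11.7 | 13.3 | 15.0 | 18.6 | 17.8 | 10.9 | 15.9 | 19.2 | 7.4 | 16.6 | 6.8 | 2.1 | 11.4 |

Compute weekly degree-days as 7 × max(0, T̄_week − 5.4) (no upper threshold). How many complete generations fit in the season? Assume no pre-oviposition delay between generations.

6 generations

Weekly DD (7 × max(0, T̄ − 5.4)): 118.3, 88.9, 86.1, 14.7, 44.1, 55.3, 67.2, 92.4, 86.8, 38.5, 73.5, 96.6, 14.0, 78.4, 9.8, 0.0, 42.0.
Season total = 1006.6 DD.
Complete generations = ⌊1006.6 / 164⌋ = 6.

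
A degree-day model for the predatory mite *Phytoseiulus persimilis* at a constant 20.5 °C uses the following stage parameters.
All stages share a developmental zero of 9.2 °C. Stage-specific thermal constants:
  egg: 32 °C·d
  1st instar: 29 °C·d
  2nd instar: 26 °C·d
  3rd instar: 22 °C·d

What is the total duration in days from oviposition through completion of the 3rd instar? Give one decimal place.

9.6 days

Daily accumulation at 20.5 °C = 20.5 − 9.2 = 11.3 DD/day.
Total K = 32 + 29 + 26 + 22 = 109 DD.
Total duration = 109 / 11.3 = 9.646 ≈ 9.6 days.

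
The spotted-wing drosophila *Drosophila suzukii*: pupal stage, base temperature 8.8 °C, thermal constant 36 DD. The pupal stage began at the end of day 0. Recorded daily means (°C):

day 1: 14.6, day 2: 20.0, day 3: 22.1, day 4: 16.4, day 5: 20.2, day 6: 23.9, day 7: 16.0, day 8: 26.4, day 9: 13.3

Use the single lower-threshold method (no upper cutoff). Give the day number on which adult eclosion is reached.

Daily DD above 8.8 °C: 5.8, 11.2, 13.3, 7.6, 11.4, 15.1, 7.2, 17.6, 4.5.
Cumulative: 5.8, 17.0, 30.3, 37.9, 49.3, 64.4, 71.6, 89.2, 93.7.
The total first reaches 36 DD on day 4.

day 4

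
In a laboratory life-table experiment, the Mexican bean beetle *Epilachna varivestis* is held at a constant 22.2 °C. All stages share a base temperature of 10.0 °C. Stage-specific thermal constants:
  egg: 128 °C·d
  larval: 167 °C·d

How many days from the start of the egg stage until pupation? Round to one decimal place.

Daily accumulation at 22.2 °C = 22.2 − 10.0 = 12.2 DD/day.
Total K = 128 + 167 = 295 DD.
Total duration = 295 / 12.2 = 24.180 ≈ 24.2 days.

24.2 days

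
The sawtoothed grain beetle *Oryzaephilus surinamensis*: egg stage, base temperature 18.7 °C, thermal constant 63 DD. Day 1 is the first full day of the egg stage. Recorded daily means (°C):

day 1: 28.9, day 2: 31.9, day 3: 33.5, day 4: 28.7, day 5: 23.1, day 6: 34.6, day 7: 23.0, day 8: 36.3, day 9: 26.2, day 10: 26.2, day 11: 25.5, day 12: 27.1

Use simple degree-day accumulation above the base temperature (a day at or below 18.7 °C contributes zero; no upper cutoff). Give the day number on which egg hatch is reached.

Daily DD above 18.7 °C: 10.2, 13.2, 14.8, 10.0, 4.4, 15.9, 4.3, 17.6, 7.5, 7.5, 6.8, 8.4.
Cumulative: 10.2, 23.4, 38.2, 48.2, 52.6, 68.5, 72.8, 90.4, 97.9, 105.4, 112.2, 120.6.
The total first reaches 63 DD on day 6.

day 6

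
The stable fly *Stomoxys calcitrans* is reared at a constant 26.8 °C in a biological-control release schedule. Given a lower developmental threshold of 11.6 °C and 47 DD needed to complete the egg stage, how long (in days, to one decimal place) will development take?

3.1 days

Daily accumulation = 26.8 − 11.6 = 15.2 DD/day.
Duration = 47 / 15.2 = 3.092 ≈ 3.1 days.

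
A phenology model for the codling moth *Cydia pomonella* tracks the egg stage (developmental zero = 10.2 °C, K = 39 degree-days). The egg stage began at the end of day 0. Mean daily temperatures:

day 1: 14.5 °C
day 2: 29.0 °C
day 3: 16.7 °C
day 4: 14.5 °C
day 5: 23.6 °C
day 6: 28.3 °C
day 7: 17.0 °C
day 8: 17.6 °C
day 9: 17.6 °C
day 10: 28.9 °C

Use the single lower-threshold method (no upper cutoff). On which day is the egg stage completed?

day 5

Daily DD above 10.2 °C: 4.3, 18.8, 6.5, 4.3, 13.4, 18.1, 6.8, 7.4, 7.4, 18.7.
Cumulative: 4.3, 23.1, 29.6, 33.9, 47.3, 65.4, 72.2, 79.6, 87.0, 105.7.
The total first reaches 39 DD on day 5.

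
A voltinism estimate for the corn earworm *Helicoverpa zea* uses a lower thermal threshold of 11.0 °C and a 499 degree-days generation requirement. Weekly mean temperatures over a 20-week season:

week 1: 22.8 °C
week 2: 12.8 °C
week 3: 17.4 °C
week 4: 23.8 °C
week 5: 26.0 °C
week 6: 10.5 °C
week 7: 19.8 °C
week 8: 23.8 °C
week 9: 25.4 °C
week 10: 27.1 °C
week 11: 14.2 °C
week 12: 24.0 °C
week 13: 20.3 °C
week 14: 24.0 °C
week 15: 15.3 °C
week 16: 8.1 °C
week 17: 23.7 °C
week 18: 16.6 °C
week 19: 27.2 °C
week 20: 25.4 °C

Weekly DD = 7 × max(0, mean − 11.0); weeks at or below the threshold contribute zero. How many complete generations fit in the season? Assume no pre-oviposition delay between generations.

Weekly DD (7 × max(0, T̄ − 11.0)): 82.6, 12.6, 44.8, 89.6, 105.0, 0.0, 61.6, 89.6, 100.8, 112.7, 22.4, 91.0, 65.1, 91.0, 30.1, 0.0, 88.9, 39.2, 113.4, 100.8.
Season total = 1341.2 DD.
Complete generations = ⌊1341.2 / 499⌋ = 2.

2 generations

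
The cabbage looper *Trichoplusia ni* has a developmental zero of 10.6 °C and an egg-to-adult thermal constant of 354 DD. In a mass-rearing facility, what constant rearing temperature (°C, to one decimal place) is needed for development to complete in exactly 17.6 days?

Required daily accumulation = 354 / 17.6 = 20.114 DD/day.
T = T_base + 20.114 = 10.6 + 20.114 = 30.714 ≈ 30.7 °C.

30.7 °C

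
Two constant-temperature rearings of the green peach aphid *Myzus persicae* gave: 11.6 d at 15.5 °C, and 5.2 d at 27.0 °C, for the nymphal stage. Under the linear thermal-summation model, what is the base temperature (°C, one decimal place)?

Equal thermal constants: D₁(T₁ − T_b) = D₂(T₂ − T_b).
11.6·(15.5 − T_b) = 5.2·(27.0 − T_b)
T_b = (11.6·15.5 − 5.2·27.0) / (11.6 − 5.2) = 39.40 / 6.4 = 6.156 °C ≈ 6.2 °C.

6.2 °C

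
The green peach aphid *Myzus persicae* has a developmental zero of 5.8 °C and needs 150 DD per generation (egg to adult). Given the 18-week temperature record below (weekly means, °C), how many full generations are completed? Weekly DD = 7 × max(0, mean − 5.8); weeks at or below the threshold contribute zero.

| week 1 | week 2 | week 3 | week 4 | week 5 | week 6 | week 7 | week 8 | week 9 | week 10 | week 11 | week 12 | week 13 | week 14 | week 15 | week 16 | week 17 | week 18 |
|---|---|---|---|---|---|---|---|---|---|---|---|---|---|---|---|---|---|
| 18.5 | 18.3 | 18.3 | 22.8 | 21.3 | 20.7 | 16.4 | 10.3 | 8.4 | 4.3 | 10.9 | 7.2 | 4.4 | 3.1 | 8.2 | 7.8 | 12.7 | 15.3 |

6 generations

Weekly DD (7 × max(0, T̄ − 5.8)): 88.9, 87.5, 87.5, 119.0, 108.5, 104.3, 74.2, 31.5, 18.2, 0.0, 35.7, 9.8, 0.0, 0.0, 16.8, 14.0, 48.3, 66.5.
Season total = 910.7 DD.
Complete generations = ⌊910.7 / 150⌋ = 6.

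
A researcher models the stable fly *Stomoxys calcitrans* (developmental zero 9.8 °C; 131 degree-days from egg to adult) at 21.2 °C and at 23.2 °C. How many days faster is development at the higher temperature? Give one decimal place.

1.7 days

At 21.2 °C: 131 / (21.2 − 9.8) = 131 / 11.4 = 11.491 d.
At 23.2 °C: 131 / (23.2 − 9.8) = 131 / 13.4 = 9.776 d.
Difference = |11.491 − 9.776| = 1.715 ≈ 1.7 days.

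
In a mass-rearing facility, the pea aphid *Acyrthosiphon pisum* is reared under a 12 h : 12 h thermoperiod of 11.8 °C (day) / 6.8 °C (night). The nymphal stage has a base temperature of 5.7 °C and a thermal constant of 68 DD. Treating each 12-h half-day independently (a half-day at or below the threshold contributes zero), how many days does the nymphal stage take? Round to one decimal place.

Day half: max(0, 11.8 − 5.7) × 0.5 = 6.1 × 0.5 = 3.05 DD.
Night half: max(0, 6.8 − 5.7) × 0.5 = 1.1 × 0.5 = 0.55 DD.
Per 24 h: 3.60 DD/day.
Duration = 68 / 3.60 = 18.889 ≈ 18.9 days.

18.9 days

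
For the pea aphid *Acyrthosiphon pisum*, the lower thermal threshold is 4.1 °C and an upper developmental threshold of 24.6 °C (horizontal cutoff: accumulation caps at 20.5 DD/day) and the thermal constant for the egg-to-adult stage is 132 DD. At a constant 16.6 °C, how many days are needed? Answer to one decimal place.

Daily accumulation = 16.6 − 4.1 = 12.5 DD/day.
Duration = 132 / 12.5 = 10.560 ≈ 10.6 days.

10.6 days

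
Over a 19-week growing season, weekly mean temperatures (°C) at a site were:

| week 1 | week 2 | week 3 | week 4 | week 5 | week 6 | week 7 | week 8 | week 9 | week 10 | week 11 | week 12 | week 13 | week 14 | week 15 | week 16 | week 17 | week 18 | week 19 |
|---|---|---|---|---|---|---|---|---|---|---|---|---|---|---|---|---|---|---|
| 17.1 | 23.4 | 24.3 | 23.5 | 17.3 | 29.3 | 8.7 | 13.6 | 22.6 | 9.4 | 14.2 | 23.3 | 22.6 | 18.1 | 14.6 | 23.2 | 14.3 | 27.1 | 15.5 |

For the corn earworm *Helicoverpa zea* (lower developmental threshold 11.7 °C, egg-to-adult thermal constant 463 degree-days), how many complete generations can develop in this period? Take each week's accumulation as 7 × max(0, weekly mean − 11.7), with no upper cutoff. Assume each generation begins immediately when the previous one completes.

2 generations

Weekly DD (7 × max(0, T̄ − 11.7)): 37.8, 81.9, 88.2, 82.6, 39.2, 123.2, 0.0, 13.3, 76.3, 0.0, 17.5, 81.2, 76.3, 44.8, 20.3, 80.5, 18.2, 107.8, 26.6.
Season total = 1015.7 DD.
Complete generations = ⌊1015.7 / 463⌋ = 2.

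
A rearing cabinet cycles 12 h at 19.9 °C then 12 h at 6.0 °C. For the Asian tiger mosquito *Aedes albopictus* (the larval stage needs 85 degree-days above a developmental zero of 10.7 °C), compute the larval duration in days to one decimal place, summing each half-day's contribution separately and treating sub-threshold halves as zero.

18.5 days

Day half: max(0, 19.9 − 10.7) × 0.5 = 9.2 × 0.5 = 4.60 DD.
Night half: max(0, 6.0 − 10.7) × 0.5 = 0.0 × 0.5 = 0.00 DD.
Per 24 h: 4.60 DD/day.
Duration = 85 / 4.60 = 18.478 ≈ 18.5 days.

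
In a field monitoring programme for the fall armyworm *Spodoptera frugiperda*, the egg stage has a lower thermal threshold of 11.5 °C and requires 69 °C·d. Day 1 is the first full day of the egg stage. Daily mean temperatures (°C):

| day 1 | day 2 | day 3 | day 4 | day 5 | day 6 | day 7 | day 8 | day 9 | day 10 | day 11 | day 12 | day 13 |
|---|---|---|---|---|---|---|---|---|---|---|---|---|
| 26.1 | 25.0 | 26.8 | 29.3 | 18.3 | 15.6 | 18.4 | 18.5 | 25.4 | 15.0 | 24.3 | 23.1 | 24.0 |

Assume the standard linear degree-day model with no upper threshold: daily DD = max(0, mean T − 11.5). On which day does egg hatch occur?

Daily DD above 11.5 °C: 14.6, 13.5, 15.3, 17.8, 6.8, 4.1, 6.9, 7.0, 13.9, 3.5, 12.8, 11.6, 12.5.
Cumulative: 14.6, 28.1, 43.4, 61.2, 68.0, 72.1, 79.0, 86.0, 99.9, 103.4, 116.2, 127.8, 140.3.
The total first reaches 69 DD on day 6.

day 6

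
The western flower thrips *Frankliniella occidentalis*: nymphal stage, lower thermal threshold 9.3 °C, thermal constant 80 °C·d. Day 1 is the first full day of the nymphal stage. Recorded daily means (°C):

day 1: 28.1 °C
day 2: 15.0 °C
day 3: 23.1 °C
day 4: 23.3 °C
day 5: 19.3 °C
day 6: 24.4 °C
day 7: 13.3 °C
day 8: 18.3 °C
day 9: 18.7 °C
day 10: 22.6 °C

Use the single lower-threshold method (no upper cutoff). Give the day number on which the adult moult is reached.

Daily DD above 9.3 °C: 18.8, 5.7, 13.8, 14.0, 10.0, 15.1, 4.0, 9.0, 9.4, 13.3.
Cumulative: 18.8, 24.5, 38.3, 52.3, 62.3, 77.4, 81.4, 90.4, 99.8, 113.1.
The total first reaches 80 DD on day 7.

day 7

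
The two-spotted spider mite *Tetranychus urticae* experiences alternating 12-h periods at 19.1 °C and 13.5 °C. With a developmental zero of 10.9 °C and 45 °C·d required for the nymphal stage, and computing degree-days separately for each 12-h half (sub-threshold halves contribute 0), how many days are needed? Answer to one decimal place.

Day half: max(0, 19.1 − 10.9) × 0.5 = 8.2 × 0.5 = 4.10 DD.
Night half: max(0, 13.5 − 10.9) × 0.5 = 2.6 × 0.5 = 1.30 DD.
Per 24 h: 5.40 DD/day.
Duration = 45 / 5.40 = 8.333 ≈ 8.3 days.

8.3 days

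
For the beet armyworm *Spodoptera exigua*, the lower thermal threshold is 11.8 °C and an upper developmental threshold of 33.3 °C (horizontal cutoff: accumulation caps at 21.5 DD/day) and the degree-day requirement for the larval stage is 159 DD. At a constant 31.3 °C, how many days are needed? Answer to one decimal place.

Daily accumulation = 31.3 − 11.8 = 19.5 DD/day.
Duration = 159 / 19.5 = 8.154 ≈ 8.2 days.

8.2 days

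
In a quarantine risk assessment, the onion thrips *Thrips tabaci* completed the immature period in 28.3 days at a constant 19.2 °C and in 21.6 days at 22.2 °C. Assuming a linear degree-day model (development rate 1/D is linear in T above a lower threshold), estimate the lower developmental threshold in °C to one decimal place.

Linear rate model ⇒ the product D·(T − T_b) is constant across temperatures.
28.3·(19.2 − T_b) = 21.6·(22.2 − T_b)
T_b = (28.3·19.2 − 21.6·22.2) / (28.3 − 21.6) = 63.84 / 6.7 = 9.528 °C ≈ 9.5 °C.

9.5 °C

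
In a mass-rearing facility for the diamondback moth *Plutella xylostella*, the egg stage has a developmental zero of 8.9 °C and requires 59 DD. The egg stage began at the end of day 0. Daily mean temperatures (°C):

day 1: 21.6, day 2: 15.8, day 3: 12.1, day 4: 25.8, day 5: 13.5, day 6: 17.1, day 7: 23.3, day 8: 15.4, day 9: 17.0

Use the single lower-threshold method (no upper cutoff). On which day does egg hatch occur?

Daily DD above 8.9 °C: 12.7, 6.9, 3.2, 16.9, 4.6, 8.2, 14.4, 6.5, 8.1.
Cumulative: 12.7, 19.6, 22.8, 39.7, 44.3, 52.5, 66.9, 73.4, 81.5.
The total first reaches 59 DD on day 7.

day 7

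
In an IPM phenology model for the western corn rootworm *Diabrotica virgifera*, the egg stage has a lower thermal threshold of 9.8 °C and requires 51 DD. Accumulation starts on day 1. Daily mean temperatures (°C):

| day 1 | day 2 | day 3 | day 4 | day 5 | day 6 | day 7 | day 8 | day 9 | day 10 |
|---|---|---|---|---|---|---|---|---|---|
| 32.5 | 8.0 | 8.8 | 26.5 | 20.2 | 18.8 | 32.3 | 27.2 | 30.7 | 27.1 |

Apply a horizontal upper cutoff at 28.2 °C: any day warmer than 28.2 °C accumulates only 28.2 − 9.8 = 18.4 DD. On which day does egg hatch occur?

Daily DD above 9.8 °C (capped at 18.4): 18.4, 0.0, 0.0, 16.7, 10.4, 9.0, 18.4, 17.4, 18.4, 17.3.
Cumulative: 18.4, 18.4, 18.4, 35.1, 45.5, 54.5, 72.9, 90.3, 108.7, 126.0.
The total first reaches 51 DD on day 6.

day 6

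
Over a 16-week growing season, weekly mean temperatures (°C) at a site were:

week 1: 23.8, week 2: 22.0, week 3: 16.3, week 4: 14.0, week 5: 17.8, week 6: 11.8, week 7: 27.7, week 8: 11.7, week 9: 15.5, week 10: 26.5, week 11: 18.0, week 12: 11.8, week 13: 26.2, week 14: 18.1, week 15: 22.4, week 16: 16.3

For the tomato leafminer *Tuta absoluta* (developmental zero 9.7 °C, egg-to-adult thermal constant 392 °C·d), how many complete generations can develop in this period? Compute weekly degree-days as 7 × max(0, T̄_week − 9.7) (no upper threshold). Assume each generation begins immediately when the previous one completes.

Weekly DD (7 × max(0, T̄ − 9.7)): 98.7, 86.1, 46.2, 30.1, 56.7, 14.7, 126.0, 14.0, 40.6, 117.6, 58.1, 14.7, 115.5, 58.8, 88.9, 46.2.
Season total = 1012.9 DD.
Complete generations = ⌊1012.9 / 392⌋ = 2.

2 generations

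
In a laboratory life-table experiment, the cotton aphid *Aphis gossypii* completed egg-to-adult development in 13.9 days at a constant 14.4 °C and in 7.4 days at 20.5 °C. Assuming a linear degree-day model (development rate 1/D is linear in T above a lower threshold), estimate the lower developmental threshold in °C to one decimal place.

7.5 °C

Equal thermal constants: D₁(T₁ − T_b) = D₂(T₂ − T_b).
13.9·(14.4 − T_b) = 7.4·(20.5 − T_b)
T_b = (13.9·14.4 − 7.4·20.5) / (13.9 − 7.4) = 48.46 / 6.5 = 7.455 °C ≈ 7.5 °C.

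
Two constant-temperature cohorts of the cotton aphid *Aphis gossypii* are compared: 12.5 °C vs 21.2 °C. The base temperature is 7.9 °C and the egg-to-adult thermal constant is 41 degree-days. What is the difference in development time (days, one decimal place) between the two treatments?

At 12.5 °C: 41 / (12.5 − 7.9) = 41 / 4.6 = 8.913 d.
At 21.2 °C: 41 / (21.2 − 7.9) = 41 / 13.3 = 3.083 d.
Difference = |8.913 − 3.083| = 5.830 ≈ 5.8 days.

5.8 days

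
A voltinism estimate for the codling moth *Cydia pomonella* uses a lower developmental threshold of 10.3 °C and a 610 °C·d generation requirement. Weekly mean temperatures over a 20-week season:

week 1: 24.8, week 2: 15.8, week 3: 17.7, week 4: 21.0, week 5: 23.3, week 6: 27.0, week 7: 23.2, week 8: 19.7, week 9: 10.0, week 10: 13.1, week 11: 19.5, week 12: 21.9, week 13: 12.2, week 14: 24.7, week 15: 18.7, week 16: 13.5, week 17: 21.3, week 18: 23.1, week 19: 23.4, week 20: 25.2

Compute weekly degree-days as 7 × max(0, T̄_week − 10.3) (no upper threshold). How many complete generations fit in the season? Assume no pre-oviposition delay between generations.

Weekly DD (7 × max(0, T̄ − 10.3)): 101.5, 38.5, 51.8, 74.9, 91.0, 116.9, 90.3, 65.8, 0.0, 19.6, 64.4, 81.2, 13.3, 100.8, 58.8, 22.4, 77.0, 89.6, 91.7, 104.3.
Season total = 1353.8 DD.
Complete generations = ⌊1353.8 / 610⌋ = 2.

2 generations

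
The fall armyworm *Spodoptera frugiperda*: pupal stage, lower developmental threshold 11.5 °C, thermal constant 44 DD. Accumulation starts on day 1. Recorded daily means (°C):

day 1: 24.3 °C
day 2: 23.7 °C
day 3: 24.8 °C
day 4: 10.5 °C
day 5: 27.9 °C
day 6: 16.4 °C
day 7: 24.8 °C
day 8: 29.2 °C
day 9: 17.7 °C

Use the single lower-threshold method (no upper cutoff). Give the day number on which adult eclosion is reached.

day 5

Daily DD above 11.5 °C: 12.8, 12.2, 13.3, 0.0, 16.4, 4.9, 13.3, 17.7, 6.2.
Cumulative: 12.8, 25.0, 38.3, 38.3, 54.7, 59.6, 72.9, 90.6, 96.8.
The total first reaches 44 DD on day 5.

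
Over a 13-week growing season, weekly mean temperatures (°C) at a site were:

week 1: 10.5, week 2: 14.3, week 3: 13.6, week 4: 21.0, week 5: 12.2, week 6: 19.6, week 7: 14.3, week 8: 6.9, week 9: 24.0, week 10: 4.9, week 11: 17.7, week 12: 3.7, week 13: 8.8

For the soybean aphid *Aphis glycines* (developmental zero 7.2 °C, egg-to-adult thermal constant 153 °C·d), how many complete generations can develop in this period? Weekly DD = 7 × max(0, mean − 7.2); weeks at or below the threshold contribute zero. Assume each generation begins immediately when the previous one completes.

Weekly DD (7 × max(0, T̄ − 7.2)): 23.1, 49.7, 44.8, 96.6, 35.0, 86.8, 49.7, 0.0, 117.6, 0.0, 73.5, 0.0, 11.2.
Season total = 588.0 DD.
Complete generations = ⌊588.0 / 153⌋ = 3.

3 generations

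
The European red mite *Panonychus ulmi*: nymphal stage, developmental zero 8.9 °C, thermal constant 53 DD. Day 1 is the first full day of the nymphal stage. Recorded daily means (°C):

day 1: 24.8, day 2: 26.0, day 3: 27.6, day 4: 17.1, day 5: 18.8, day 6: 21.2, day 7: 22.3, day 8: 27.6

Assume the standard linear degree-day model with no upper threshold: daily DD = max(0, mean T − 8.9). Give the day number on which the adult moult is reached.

Daily DD above 8.9 °C: 15.9, 17.1, 18.7, 8.2, 9.9, 12.3, 13.4, 18.7.
Cumulative: 15.9, 33.0, 51.7, 59.9, 69.8, 82.1, 95.5, 114.2.
The total first reaches 53 DD on day 4.

day 4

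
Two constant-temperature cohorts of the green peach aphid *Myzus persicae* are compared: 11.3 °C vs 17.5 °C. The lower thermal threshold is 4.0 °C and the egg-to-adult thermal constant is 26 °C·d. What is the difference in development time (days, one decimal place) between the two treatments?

At 11.3 °C: 26 / (11.3 − 4.0) = 26 / 7.3 = 3.562 d.
At 17.5 °C: 26 / (17.5 − 4.0) = 26 / 13.5 = 1.926 d.
Difference = |3.562 − 1.926| = 1.636 ≈ 1.6 days.

1.6 days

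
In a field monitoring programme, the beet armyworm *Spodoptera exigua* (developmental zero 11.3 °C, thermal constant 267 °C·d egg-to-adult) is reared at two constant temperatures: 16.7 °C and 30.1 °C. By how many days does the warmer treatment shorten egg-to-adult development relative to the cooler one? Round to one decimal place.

35.2 days

At 16.7 °C: 267 / (16.7 − 11.3) = 267 / 5.4 = 49.444 d.
At 30.1 °C: 267 / (30.1 − 11.3) = 267 / 18.8 = 14.202 d.
Difference = |49.444 − 14.202| = 35.242 ≈ 35.2 days.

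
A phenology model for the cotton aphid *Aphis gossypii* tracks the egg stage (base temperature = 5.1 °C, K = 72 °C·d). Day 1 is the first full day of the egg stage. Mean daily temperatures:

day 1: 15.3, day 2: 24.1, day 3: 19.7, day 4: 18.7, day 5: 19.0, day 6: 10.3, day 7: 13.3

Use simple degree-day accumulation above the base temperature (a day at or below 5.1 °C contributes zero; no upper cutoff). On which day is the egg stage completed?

Daily DD above 5.1 °C: 10.2, 19.0, 14.6, 13.6, 13.9, 5.2, 8.2.
Cumulative: 10.2, 29.2, 43.8, 57.4, 71.3, 76.5, 84.7.
The total first reaches 72 DD on day 6.

day 6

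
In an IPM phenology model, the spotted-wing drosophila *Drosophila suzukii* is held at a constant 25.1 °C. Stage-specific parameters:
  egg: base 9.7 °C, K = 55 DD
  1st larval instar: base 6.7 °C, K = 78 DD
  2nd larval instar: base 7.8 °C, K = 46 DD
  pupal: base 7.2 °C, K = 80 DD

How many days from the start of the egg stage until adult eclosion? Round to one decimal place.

14.9 days

egg: 55 / (25.1 − 9.7) = 55 / 15.4 = 3.571 d.
1st larval instar: 78 / (25.1 − 6.7) = 78 / 18.4 = 4.239 d.
2nd larval instar: 46 / (25.1 − 7.8) = 46 / 17.3 = 2.659 d.
pupal: 80 / (25.1 − 7.2) = 80 / 17.9 = 4.469 d.
Sum = 14.939 ≈ 14.9 days.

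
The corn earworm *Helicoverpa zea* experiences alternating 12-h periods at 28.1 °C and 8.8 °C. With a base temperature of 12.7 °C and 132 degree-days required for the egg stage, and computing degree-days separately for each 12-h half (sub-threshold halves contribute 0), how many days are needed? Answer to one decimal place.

Day half: max(0, 28.1 − 12.7) × 0.5 = 15.4 × 0.5 = 7.70 DD.
Night half: max(0, 8.8 − 12.7) × 0.5 = 0.0 × 0.5 = 0.00 DD.
Per 24 h: 7.70 DD/day.
Duration = 132 / 7.70 = 17.143 ≈ 17.1 days.

17.1 days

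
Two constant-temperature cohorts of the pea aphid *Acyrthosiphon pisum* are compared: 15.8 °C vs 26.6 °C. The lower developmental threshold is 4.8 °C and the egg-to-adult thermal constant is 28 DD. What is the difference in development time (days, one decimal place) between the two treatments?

1.3 days

At 15.8 °C: 28 / (15.8 − 4.8) = 28 / 11.0 = 2.545 d.
At 26.6 °C: 28 / (26.6 − 4.8) = 28 / 21.8 = 1.284 d.
Difference = |2.545 − 1.284| = 1.261 ≈ 1.3 days.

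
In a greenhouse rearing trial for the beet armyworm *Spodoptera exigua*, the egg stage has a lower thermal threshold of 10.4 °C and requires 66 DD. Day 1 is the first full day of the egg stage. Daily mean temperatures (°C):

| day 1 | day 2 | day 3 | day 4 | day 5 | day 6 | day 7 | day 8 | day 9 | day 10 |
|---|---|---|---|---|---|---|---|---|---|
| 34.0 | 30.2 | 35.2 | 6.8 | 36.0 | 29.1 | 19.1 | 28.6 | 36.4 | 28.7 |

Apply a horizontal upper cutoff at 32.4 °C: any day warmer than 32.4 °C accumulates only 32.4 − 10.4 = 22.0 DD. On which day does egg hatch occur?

day 5

Daily DD above 10.4 °C (capped at 22.0): 22.0, 19.8, 22.0, 0.0, 22.0, 18.7, 8.7, 18.2, 22.0, 18.3.
Cumulative: 22.0, 41.8, 63.8, 63.8, 85.8, 104.5, 113.2, 131.4, 153.4, 171.7.
The total first reaches 66 DD on day 5.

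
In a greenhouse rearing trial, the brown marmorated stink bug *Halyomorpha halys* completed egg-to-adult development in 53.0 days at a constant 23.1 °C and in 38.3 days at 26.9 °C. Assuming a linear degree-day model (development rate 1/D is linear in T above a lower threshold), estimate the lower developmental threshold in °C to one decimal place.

Under the model K = D·(T − T_b), so D₁·(T₁ − T_b) = D₂·(T₂ − T_b).
53.0·(23.1 − T_b) = 38.3·(26.9 − T_b)
T_b = (53.0·23.1 − 38.3·26.9) / (53.0 − 38.3) = 194.03 / 14.7 = 13.199 °C ≈ 13.2 °C.

13.2 °C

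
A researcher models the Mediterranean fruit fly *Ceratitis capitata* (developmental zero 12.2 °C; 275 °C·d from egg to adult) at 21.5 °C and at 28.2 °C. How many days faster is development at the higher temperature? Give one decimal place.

At 21.5 °C: 275 / (21.5 − 12.2) = 275 / 9.3 = 29.570 d.
At 28.2 °C: 275 / (28.2 − 12.2) = 275 / 16.0 = 17.188 d.
Difference = |29.570 − 17.188| = 12.382 ≈ 12.4 days.

12.4 days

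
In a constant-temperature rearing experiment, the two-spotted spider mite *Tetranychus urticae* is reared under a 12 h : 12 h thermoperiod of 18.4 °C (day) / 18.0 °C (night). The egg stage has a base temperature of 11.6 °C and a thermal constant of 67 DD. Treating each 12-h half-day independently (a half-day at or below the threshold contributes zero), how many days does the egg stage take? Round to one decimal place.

10.2 days

Day half: max(0, 18.4 − 11.6) × 0.5 = 6.8 × 0.5 = 3.40 DD.
Night half: max(0, 18.0 − 11.6) × 0.5 = 6.4 × 0.5 = 3.20 DD.
Per 24 h: 6.60 DD/day.
Duration = 67 / 6.60 = 10.152 ≈ 10.2 days.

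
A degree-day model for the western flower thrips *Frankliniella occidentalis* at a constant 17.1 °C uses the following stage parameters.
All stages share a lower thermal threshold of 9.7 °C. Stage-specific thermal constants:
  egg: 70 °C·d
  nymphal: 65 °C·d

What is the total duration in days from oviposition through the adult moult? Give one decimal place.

18.2 days

Daily accumulation at 17.1 °C = 17.1 − 9.7 = 7.4 DD/day.
Total K = 70 + 65 = 135 DD.
Total duration = 135 / 7.4 = 18.243 ≈ 18.2 days.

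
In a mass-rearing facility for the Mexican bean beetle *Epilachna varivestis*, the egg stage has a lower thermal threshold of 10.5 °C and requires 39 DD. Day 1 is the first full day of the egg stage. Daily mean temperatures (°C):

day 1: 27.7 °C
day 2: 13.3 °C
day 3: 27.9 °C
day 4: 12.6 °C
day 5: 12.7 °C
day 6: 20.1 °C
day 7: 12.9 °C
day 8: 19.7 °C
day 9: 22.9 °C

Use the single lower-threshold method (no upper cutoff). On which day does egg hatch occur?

day 4

Daily DD above 10.5 °C: 17.2, 2.8, 17.4, 2.1, 2.2, 9.6, 2.4, 9.2, 12.4.
Cumulative: 17.2, 20.0, 37.4, 39.5, 41.7, 51.3, 53.7, 62.9, 75.3.
The total first reaches 39 DD on day 4.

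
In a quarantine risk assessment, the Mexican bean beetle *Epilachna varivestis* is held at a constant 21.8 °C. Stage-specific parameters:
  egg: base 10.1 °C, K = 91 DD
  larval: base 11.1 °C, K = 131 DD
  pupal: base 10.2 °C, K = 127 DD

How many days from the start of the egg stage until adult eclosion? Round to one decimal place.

egg: 91 / (21.8 − 10.1) = 91 / 11.7 = 7.778 d.
larval: 131 / (21.8 − 11.1) = 131 / 10.7 = 12.243 d.
pupal: 127 / (21.8 − 10.2) = 127 / 11.6 = 10.948 d.
Sum = 30.969 ≈ 31.0 days.

31.0 days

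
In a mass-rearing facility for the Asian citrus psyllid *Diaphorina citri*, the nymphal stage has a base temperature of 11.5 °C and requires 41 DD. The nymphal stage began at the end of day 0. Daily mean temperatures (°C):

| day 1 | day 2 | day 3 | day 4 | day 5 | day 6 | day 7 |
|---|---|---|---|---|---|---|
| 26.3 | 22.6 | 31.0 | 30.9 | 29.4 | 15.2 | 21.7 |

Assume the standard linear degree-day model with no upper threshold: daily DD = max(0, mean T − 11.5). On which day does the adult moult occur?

Daily DD above 11.5 °C: 14.8, 11.1, 19.5, 19.4, 17.9, 3.7, 10.2.
Cumulative: 14.8, 25.9, 45.4, 64.8, 82.7, 86.4, 96.6.
The total first reaches 41 DD on day 3.

day 3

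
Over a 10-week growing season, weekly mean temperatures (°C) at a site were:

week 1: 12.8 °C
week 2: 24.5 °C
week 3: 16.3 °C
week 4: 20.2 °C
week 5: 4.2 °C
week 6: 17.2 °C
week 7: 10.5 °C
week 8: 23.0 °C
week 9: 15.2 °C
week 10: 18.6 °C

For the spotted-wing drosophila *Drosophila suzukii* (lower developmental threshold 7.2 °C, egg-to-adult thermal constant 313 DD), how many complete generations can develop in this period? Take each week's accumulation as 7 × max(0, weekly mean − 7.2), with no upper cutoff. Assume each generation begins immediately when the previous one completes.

Weekly DD (7 × max(0, T̄ − 7.2)): 39.2, 121.1, 63.7, 91.0, 0.0, 70.0, 23.1, 110.6, 56.0, 79.8.
Season total = 654.5 DD.
Complete generations = ⌊654.5 / 313⌋ = 2.

2 generations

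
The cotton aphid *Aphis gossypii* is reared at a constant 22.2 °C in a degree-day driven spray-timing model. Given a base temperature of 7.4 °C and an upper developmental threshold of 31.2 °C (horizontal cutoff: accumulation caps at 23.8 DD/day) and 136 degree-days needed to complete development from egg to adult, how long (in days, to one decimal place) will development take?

Daily accumulation = 22.2 − 7.4 = 14.8 DD/day.
Duration = 136 / 14.8 = 9.189 ≈ 9.2 days.

9.2 days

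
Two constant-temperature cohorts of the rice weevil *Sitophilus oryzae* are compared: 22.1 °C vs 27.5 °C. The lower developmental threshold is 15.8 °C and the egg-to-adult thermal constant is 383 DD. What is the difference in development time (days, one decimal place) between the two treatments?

At 22.1 °C: 383 / (22.1 − 15.8) = 383 / 6.3 = 60.794 d.
At 27.5 °C: 383 / (27.5 − 15.8) = 383 / 11.7 = 32.735 d.
Difference = |60.794 − 32.735| = 28.059 ≈ 28.1 days.

28.1 days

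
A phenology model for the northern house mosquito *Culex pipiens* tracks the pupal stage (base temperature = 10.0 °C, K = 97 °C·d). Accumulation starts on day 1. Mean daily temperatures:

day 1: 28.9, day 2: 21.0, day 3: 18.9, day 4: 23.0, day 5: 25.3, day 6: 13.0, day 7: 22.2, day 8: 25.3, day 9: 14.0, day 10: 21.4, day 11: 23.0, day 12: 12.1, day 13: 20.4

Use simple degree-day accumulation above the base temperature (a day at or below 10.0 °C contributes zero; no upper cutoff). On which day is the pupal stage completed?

Daily DD above 10.0 °C: 18.9, 11.0, 8.9, 13.0, 15.3, 3.0, 12.2, 15.3, 4.0, 11.4, 13.0, 2.1, 10.4.
Cumulative: 18.9, 29.9, 38.8, 51.8, 67.1, 70.1, 82.3, 97.6, 101.6, 113.0, 126.0, 128.1, 138.5.
The total first reaches 97 DD on day 8.

day 8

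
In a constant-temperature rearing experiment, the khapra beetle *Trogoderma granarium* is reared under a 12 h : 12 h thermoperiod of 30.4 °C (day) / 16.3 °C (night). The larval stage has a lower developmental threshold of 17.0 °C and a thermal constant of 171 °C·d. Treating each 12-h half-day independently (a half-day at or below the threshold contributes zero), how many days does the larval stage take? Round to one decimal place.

25.5 days

Day half: max(0, 30.4 − 17.0) × 0.5 = 13.4 × 0.5 = 6.70 DD.
Night half: max(0, 16.3 − 17.0) × 0.5 = 0.0 × 0.5 = 0.00 DD.
Per 24 h: 6.70 DD/day.
Duration = 171 / 6.70 = 25.522 ≈ 25.5 days.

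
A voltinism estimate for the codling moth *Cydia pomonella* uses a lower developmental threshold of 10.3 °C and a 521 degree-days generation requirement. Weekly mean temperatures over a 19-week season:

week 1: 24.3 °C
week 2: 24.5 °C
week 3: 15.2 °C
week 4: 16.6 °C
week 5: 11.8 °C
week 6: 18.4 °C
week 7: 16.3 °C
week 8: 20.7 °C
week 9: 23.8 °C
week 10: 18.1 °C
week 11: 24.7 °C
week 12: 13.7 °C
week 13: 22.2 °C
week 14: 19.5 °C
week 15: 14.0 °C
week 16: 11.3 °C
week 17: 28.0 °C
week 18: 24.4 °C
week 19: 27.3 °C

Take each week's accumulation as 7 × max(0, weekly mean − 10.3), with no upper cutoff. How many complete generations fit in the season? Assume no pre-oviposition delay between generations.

Weekly DD (7 × max(0, T̄ − 10.3)): 98.0, 99.4, 34.3, 44.1, 10.5, 56.7, 42.0, 72.8, 94.5, 54.6, 100.8, 23.8, 83.3, 64.4, 25.9, 7.0, 123.9, 98.7, 119.0.
Season total = 1253.7 DD.
Complete generations = ⌊1253.7 / 521⌋ = 2.

2 generations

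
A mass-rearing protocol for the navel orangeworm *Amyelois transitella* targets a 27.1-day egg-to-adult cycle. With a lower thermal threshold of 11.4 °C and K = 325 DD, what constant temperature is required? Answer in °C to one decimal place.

Required daily accumulation = 325 / 27.1 = 11.993 DD/day.
T = T_base + 11.993 = 11.4 + 11.993 = 23.393 ≈ 23.4 °C.

23.4 °C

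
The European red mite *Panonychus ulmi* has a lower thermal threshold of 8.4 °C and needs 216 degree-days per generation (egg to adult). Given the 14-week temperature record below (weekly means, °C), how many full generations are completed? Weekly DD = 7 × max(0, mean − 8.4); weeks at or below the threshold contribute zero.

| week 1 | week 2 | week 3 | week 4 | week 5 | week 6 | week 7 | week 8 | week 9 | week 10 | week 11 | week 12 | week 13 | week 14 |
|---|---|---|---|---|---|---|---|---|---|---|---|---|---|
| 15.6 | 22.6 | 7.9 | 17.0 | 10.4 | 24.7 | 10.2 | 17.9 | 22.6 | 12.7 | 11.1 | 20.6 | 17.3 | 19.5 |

3 generations

Weekly DD (7 × max(0, T̄ − 8.4)): 50.4, 99.4, 0.0, 60.2, 14.0, 114.1, 12.6, 66.5, 99.4, 30.1, 18.9, 85.4, 62.3, 77.7.
Season total = 791.0 DD.
Complete generations = ⌊791.0 / 216⌋ = 3.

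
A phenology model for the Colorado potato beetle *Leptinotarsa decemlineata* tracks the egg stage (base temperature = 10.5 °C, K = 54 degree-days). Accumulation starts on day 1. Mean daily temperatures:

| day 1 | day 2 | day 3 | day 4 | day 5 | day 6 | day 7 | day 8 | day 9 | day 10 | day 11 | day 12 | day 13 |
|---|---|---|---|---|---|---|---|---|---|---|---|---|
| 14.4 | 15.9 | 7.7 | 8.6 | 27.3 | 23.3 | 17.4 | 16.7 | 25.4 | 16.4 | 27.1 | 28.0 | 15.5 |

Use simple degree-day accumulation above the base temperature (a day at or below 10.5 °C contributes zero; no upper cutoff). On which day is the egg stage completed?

day 9

Daily DD above 10.5 °C: 3.9, 5.4, 0.0, 0.0, 16.8, 12.8, 6.9, 6.2, 14.9, 5.9, 16.6, 17.5, 5.0.
Cumulative: 3.9, 9.3, 9.3, 9.3, 26.1, 38.9, 45.8, 52.0, 66.9, 72.8, 89.4, 106.9, 111.9.
The total first reaches 54 DD on day 9.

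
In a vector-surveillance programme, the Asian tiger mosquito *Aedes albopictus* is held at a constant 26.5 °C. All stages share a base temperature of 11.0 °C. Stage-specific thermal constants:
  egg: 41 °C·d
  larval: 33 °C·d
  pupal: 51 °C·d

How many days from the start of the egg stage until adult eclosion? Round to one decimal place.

Daily accumulation at 26.5 °C = 26.5 − 11.0 = 15.5 DD/day.
Total K = 41 + 33 + 51 = 125 DD.
Total duration = 125 / 15.5 = 8.065 ≈ 8.1 days.

8.1 days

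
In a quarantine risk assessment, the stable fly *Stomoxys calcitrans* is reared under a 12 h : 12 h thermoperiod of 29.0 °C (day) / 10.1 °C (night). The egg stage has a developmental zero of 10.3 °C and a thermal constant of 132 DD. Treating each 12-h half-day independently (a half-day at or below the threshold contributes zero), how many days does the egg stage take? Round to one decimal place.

14.1 days

Day half: max(0, 29.0 − 10.3) × 0.5 = 18.7 × 0.5 = 9.35 DD.
Night half: max(0, 10.1 − 10.3) × 0.5 = 0.0 × 0.5 = 0.00 DD.
Per 24 h: 9.35 DD/day.
Duration = 132 / 9.35 = 14.118 ≈ 14.1 days.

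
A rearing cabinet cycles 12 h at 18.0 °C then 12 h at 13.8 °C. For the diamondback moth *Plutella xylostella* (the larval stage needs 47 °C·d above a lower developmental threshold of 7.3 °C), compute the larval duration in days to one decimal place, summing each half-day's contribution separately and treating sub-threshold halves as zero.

Day half: max(0, 18.0 − 7.3) × 0.5 = 10.7 × 0.5 = 5.35 DD.
Night half: max(0, 13.8 − 7.3) × 0.5 = 6.5 × 0.5 = 3.25 DD.
Per 24 h: 8.60 DD/day.
Duration = 47 / 8.60 = 5.465 ≈ 5.5 days.

5.5 days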